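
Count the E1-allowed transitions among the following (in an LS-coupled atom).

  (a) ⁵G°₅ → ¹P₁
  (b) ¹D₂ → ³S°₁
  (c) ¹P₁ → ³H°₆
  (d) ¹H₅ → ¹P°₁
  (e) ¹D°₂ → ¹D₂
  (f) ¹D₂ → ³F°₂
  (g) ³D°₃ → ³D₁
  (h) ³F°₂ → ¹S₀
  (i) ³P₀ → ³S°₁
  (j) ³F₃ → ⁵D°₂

(a) forbidden (ΔS, ΔL, ΔJ fail)
(b) forbidden (ΔS, ΔL fail)
(c) forbidden (ΔS, ΔL, ΔJ fail)
(d) forbidden (ΔL, ΔJ fail)
(e) allowed
(f) forbidden (ΔS fails)
(g) forbidden (ΔJ fails)
(h) forbidden (ΔS, ΔL, ΔJ fail)
(i) allowed
(j) forbidden (ΔS fails)
Total allowed: 2 of 10.

2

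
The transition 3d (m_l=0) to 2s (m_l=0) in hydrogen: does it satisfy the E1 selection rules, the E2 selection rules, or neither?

Δl = 0 − 2 = -2; l_i + l_f = 2.
Δm_l = +0.
E1 (Δl = ±1, |Δm_l| ≤ 1): not satisfied.
E2 (Δl = 0,±2, l_i+l_f ≥ 2, |Δm_l| ≤ 2): satisfied.

E2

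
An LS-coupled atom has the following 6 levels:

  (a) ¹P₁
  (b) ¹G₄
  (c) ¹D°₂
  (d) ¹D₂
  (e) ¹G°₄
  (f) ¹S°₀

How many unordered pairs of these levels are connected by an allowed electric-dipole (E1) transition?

4

(a)–(b): forbidden (parity, ΔL, ΔJ).
(a)–(c): allowed.
(a)–(d): forbidden (parity).
(a)–(e): forbidden (ΔL, ΔJ).
(a)–(f): allowed.
(b)–(c): forbidden (ΔL, ΔJ).
(b)–(d): forbidden (parity, ΔL, ΔJ).
(b)–(e): allowed.
(b)–(f): forbidden (ΔL, ΔJ).
(c)–(d): allowed.
(c)–(e): forbidden (parity, ΔL, ΔJ).
(c)–(f): forbidden (parity, ΔL, ΔJ).
(d)–(e): forbidden (ΔL, ΔJ).
(d)–(f): forbidden (ΔL, ΔJ).
(e)–(f): forbidden (parity, ΔL, ΔJ).
Allowed pairs: 4 of 15.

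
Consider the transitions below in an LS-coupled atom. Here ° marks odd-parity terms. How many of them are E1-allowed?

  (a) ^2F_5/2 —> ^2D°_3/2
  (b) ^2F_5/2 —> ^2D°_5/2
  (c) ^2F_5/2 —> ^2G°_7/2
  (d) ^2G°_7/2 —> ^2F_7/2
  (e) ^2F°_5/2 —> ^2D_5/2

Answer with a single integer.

(a) allowed
(b) allowed
(c) allowed
(d) allowed
(e) allowed
Total allowed: 5 of 5.

5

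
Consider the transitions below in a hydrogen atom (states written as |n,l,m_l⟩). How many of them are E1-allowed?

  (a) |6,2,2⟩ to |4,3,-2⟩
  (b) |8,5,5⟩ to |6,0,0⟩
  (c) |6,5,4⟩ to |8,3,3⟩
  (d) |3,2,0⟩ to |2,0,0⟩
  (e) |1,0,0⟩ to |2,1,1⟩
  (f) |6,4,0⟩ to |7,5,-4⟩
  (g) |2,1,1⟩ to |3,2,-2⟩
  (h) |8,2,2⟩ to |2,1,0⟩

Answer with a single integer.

(a) forbidden — Δm_l = -4 (E1 requires Δm_l = 0, ±1)
(b) forbidden — Δl = -5 (E1 requires Δl = ±1); Δm_l = -5 (E1 requires Δm_l = 0, ±1)
(c) forbidden — Δl = -2 (E1 requires Δl = ±1)
(d) forbidden — Δl = -2 (E1 requires Δl = ±1)
(e) allowed
(f) forbidden — Δm_l = -4 (E1 requires Δm_l = 0, ±1)
(g) forbidden — Δm_l = -3 (E1 requires Δm_l = 0, ±1)
(h) forbidden — Δm_l = -2 (E1 requires Δm_l = 0, ±1)
Total allowed: 1 of 8.

1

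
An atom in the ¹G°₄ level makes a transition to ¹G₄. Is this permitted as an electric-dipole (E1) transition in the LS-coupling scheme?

allowed

ΔS = 0: S: 0 → 0 — satisfied.
ΔL = 0, ±1 (not L=0↔0): L: 4 → 4, ΔL = +0 — satisfied.
ΔJ = 0, ±1 (not J=0↔0): J: 4 → 4, ΔJ = +0 — satisfied.
Parity must change: odd → even — satisfied.
All four E1 rules are satisfied.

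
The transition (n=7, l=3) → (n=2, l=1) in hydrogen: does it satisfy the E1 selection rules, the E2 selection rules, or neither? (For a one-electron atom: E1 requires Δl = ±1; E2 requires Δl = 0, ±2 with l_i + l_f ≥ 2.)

Δl = 1 − 3 = -2; l_i + l_f = 4.
E1 (Δl = ±1): not satisfied.
E2 (Δl = 0,±2, l_i+l_f ≥ 2): satisfied.

E2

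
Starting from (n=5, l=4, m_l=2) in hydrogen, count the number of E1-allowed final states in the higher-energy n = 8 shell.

6

E1 requires Δl = ±1, so l_f ∈ {3, 5}; with 0 ≤ l_f ≤ n_f−1 = 7, the allowed l_f values are {3, 5}.
For l_f = 3: m_f ∈ {m_i−1, m_i, m_i+1} ∩ [−3, 3] = {1, 2, 3} → 3 states.
For l_f = 5: m_f ∈ {m_i−1, m_i, m_i+1} ∩ [−5, 5] = {1, 2, 3} → 3 states.
Total: 6.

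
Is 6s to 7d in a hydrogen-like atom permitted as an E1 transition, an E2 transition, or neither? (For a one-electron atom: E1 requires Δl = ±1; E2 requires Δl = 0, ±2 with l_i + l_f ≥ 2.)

E2

Δl = 2 − 0 = +2; l_i + l_f = 2.
E1 (Δl = ±1): not satisfied.
E2 (Δl = 0,±2, l_i+l_f ≥ 2): satisfied.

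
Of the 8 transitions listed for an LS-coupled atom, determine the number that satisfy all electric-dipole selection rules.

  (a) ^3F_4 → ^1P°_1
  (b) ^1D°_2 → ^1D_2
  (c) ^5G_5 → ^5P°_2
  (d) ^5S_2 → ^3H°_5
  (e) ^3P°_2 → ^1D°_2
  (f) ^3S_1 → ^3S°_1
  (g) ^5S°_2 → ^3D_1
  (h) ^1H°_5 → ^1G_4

2

(a) forbidden (ΔS, ΔL, ΔJ fail)
(b) allowed
(c) forbidden (ΔL, ΔJ fail)
(d) forbidden (ΔS, ΔL, ΔJ fail)
(e) forbidden (parity, ΔS fail)
(f) forbidden (ΔL fails)
(g) forbidden (ΔS, ΔL fail)
(h) allowed
Total allowed: 2 of 8.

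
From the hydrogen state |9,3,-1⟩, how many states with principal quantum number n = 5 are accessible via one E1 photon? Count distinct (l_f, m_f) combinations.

6

E1 requires Δl = ±1, so l_f ∈ {2, 4}; with 0 ≤ l_f ≤ n_f−1 = 4, the allowed l_f values are {2, 4}.
For l_f = 2: m_f ∈ {m_i−1, m_i, m_i+1} ∩ [−2, 2] = {-2, -1, 0} → 3 states.
For l_f = 4: m_f ∈ {m_i−1, m_i, m_i+1} ∩ [−4, 4] = {-2, -1, 0} → 3 states.
Total: 6.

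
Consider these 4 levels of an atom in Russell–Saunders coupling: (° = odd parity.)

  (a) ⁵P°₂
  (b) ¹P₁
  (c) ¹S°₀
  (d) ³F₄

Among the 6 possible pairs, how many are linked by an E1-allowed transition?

1

(a)–(b): forbidden (ΔS).
(a)–(c): forbidden (parity, ΔS, ΔJ).
(a)–(d): forbidden (ΔS, ΔL, ΔJ).
(b)–(c): allowed.
(b)–(d): forbidden (parity, ΔS, ΔL, ΔJ).
(c)–(d): forbidden (ΔS, ΔL, ΔJ).
Allowed pairs: 1 of 6.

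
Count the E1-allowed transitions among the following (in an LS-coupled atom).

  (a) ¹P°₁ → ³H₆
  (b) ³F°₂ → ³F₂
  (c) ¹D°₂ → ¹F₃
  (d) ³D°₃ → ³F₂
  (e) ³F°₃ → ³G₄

(a) forbidden (ΔS, ΔL, ΔJ fail)
(b) allowed
(c) allowed
(d) allowed
(e) allowed
Total allowed: 4 of 5.

4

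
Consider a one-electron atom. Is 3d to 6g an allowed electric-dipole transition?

forbidden

Initial l = 2, final l = 4, so Δl = +2. E1 requires Δl = ±1: fails.
The transition is electric-dipole forbidden.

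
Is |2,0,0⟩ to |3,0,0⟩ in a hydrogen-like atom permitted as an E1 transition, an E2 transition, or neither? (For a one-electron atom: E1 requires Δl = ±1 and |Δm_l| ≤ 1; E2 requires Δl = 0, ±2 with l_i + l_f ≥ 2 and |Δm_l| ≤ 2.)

neither

Δl = 0 − 0 = +0; l_i + l_f = 0.
Δm_l = +0.
E1 (Δl = ±1, |Δm_l| ≤ 1): not satisfied.
E2 (Δl = 0,±2, l_i+l_f ≥ 2, |Δm_l| ≤ 2): not satisfied.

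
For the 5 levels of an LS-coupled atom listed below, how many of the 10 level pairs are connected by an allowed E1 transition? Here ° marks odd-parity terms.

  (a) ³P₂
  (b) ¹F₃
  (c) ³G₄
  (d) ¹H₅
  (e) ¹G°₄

(a)–(b): forbidden (parity, ΔS, ΔL).
(a)–(c): forbidden (parity, ΔL, ΔJ).
(a)–(d): forbidden (parity, ΔS, ΔL, ΔJ).
(a)–(e): forbidden (ΔS, ΔL, ΔJ).
(b)–(c): forbidden (parity, ΔS).
(b)–(d): forbidden (parity, ΔL, ΔJ).
(b)–(e): allowed.
(c)–(d): forbidden (parity, ΔS).
(c)–(e): forbidden (ΔS).
(d)–(e): allowed.
Allowed pairs: 2 of 10.

2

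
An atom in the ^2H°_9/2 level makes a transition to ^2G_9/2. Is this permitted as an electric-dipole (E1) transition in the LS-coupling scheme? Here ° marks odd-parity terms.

allowed

Initial level: S=1/2, L=5, J=9/2, parity odd. Final level: S=1/2, L=4, J=9/2, parity even.
ΔL = 0, ±1 (not L=0↔0): L: 5 → 4, ΔL = -1 — passes.
ΔS = 0: S: 1/2 → 1/2 — passes.
Parity must change: odd → even — passes.
ΔJ = 0, ±1 (not J=0↔0): J: 9/2 → 9/2, ΔJ = +0 — passes.
All four E1 rules are satisfied.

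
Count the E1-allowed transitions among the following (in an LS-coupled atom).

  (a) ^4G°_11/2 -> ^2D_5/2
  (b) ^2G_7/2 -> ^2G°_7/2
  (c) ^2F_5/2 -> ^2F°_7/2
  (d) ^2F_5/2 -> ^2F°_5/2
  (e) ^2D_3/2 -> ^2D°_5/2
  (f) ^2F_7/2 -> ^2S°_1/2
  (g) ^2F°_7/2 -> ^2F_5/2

(a) forbidden (ΔS, ΔL, ΔJ fail)
(b) allowed
(c) allowed
(d) allowed
(e) allowed
(f) forbidden (ΔL, ΔJ fail)
(g) allowed
Total allowed: 5 of 7.

5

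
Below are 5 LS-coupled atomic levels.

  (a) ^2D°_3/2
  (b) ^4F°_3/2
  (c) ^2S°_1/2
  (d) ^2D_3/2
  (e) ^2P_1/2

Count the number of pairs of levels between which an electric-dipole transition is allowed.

3

(a)–(b): forbidden (parity, ΔS).
(a)–(c): forbidden (parity, ΔL).
(a)–(d): allowed.
(a)–(e): allowed.
(b)–(c): forbidden (parity, ΔS, ΔL).
(b)–(d): forbidden (ΔS).
(b)–(e): forbidden (ΔS, ΔL).
(c)–(d): forbidden (ΔL).
(c)–(e): allowed.
(d)–(e): forbidden (parity).
Allowed pairs: 3 of 10.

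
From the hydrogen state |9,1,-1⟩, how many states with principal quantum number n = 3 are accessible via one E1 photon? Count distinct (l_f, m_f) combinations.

E1 requires Δl = ±1, so l_f ∈ {0, 2}; with 0 ≤ l_f ≤ n_f−1 = 2, the allowed l_f values are {0, 2}.
For l_f = 0: m_f ∈ {m_i−1, m_i, m_i+1} ∩ [−0, 0] = {0} → 1 state.
For l_f = 2: m_f ∈ {m_i−1, m_i, m_i+1} ∩ [−2, 2] = {-2, -1, 0} → 3 states.
Total: 4.

4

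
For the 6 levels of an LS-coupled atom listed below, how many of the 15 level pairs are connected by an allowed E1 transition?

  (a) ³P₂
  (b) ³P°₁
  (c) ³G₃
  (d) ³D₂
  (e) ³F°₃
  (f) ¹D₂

4

(a)–(b): allowed.
(a)–(c): forbidden (parity, ΔL).
(a)–(d): forbidden (parity).
(a)–(e): forbidden (ΔL).
(a)–(f): forbidden (parity, ΔS).
(b)–(c): forbidden (ΔL, ΔJ).
(b)–(d): allowed.
(b)–(e): forbidden (parity, ΔL, ΔJ).
(b)–(f): forbidden (ΔS).
(c)–(d): forbidden (parity, ΔL).
(c)–(e): allowed.
(c)–(f): forbidden (parity, ΔS, ΔL).
(d)–(e): allowed.
(d)–(f): forbidden (parity, ΔS).
(e)–(f): forbidden (ΔS).
Allowed pairs: 4 of 15.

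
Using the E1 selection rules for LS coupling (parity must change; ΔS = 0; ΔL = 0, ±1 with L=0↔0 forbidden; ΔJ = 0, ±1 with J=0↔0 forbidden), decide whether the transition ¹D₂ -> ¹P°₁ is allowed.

allowed

Reading off the term symbols: S 0→0, L 2→1, J 2→1, parity even→odd.
ΔL = 0, ±1 (not L=0↔0): L: 2 → 1, ΔL = -1 — satisfied.
ΔS = 0: S: 0 → 0 — satisfied.
ΔJ = 0, ±1 (not J=0↔0): J: 2 → 1, ΔJ = -1 — satisfied.
Parity must change: even → odd — satisfied.
All four E1 rules are satisfied.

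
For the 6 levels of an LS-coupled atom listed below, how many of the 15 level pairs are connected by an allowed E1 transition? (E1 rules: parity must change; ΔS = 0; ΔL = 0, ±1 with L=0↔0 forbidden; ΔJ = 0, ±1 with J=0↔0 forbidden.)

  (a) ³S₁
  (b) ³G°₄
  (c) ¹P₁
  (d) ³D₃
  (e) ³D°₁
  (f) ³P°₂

(a)–(b): forbidden (ΔL, ΔJ).
(a)–(c): forbidden (parity, ΔS).
(a)–(d): forbidden (parity, ΔL, ΔJ).
(a)–(e): forbidden (ΔL).
(a)–(f): allowed.
(b)–(c): forbidden (ΔS, ΔL, ΔJ).
(b)–(d): forbidden (ΔL).
(b)–(e): forbidden (parity, ΔL, ΔJ).
(b)–(f): forbidden (parity, ΔL, ΔJ).
(c)–(d): forbidden (parity, ΔS, ΔJ).
(c)–(e): forbidden (ΔS).
(c)–(f): forbidden (ΔS).
(d)–(e): forbidden (ΔJ).
(d)–(f): allowed.
(e)–(f): forbidden (parity).
Allowed pairs: 2 of 15.

2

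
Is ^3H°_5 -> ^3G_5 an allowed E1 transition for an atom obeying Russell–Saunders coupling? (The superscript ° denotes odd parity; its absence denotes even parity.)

allowed

Parity must change: odd → even — passes.
ΔL = 0, ±1 (not L=0↔0): L: 5 → 4, ΔL = -1 — passes.
ΔS = 0: S: 1 → 1 — passes.
ΔJ = 0, ±1 (not J=0↔0): J: 5 → 5, ΔJ = +0 — passes.
All four E1 rules are satisfied.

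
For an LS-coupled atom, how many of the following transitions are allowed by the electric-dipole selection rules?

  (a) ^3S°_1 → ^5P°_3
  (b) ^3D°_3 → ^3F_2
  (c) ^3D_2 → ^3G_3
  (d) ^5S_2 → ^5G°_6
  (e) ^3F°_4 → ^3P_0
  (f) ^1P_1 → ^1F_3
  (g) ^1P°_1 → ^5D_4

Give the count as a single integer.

1

(a) forbidden (parity, ΔS, ΔJ fail)
(b) allowed
(c) forbidden (parity, ΔL fail)
(d) forbidden (ΔL, ΔJ fail)
(e) forbidden (ΔL, ΔJ fail)
(f) forbidden (parity, ΔL, ΔJ fail)
(g) forbidden (ΔS, ΔJ fail)
Total allowed: 1 of 7.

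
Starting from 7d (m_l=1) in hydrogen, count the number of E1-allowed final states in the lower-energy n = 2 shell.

2

E1 requires Δl = ±1, so l_f ∈ {1, 3}; with 0 ≤ l_f ≤ n_f−1 = 1, the allowed l_f values are {1}.
For l_f = 1: m_f ∈ {m_i−1, m_i, m_i+1} ∩ [−1, 1] = {0, 1} → 2 states.
Total: 2.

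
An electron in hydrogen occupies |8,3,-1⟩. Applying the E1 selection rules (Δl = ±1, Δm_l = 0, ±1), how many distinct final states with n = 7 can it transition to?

6

E1 requires Δl = ±1, so l_f ∈ {2, 4}; with 0 ≤ l_f ≤ n_f−1 = 6, the allowed l_f values are {2, 4}.
For l_f = 2: m_f ∈ {m_i−1, m_i, m_i+1} ∩ [−2, 2] = {-2, -1, 0} → 3 states.
For l_f = 4: m_f ∈ {m_i−1, m_i, m_i+1} ∩ [−4, 4] = {-2, -1, 0} → 3 states.
Total: 6.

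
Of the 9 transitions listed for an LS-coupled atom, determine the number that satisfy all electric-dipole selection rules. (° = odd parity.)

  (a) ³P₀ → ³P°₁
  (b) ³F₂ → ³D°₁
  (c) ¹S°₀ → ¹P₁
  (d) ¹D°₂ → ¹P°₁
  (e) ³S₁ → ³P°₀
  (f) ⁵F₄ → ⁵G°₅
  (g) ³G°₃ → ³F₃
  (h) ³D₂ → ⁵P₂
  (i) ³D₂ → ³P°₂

(a) allowed
(b) allowed
(c) allowed
(d) forbidden (parity fails)
(e) allowed
(f) allowed
(g) allowed
(h) forbidden (parity, ΔS fail)
(i) allowed
Total allowed: 7 of 9.

7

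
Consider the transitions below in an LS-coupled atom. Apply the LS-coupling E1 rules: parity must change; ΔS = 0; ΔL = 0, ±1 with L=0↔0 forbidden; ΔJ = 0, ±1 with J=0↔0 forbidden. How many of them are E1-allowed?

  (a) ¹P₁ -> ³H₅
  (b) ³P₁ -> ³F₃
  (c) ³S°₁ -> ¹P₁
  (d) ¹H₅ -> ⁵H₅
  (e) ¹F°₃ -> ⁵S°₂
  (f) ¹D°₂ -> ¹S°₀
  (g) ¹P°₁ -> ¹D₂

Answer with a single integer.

(a) forbidden (parity, ΔS, ΔL, ΔJ fail)
(b) forbidden (parity, ΔL, ΔJ fail)
(c) forbidden (ΔS fails)
(d) forbidden (parity, ΔS fail)
(e) forbidden (parity, ΔS, ΔL fail)
(f) forbidden (parity, ΔL, ΔJ fail)
(g) allowed
Total allowed: 1 of 7.

1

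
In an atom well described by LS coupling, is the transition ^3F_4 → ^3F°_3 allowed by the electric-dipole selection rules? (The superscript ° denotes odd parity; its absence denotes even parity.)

Reading off the term symbols: S 1→1, L 3→3, J 4→3, parity even→odd.
Parity must change: even → odd — ok.
ΔS = 0: S: 1 → 1 — ok.
ΔL = 0, ±1 (not L=0↔0): L: 3 → 3, ΔL = +0 — ok.
ΔJ = 0, ±1 (not J=0↔0): J: 4 → 3, ΔJ = -1 — ok.
All four E1 rules are satisfied.

allowed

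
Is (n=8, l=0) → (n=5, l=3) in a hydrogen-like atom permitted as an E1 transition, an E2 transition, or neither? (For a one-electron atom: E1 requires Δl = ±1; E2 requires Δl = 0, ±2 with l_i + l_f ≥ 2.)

Δl = 3 − 0 = +3; l_i + l_f = 3.
E1 (Δl = ±1): not satisfied.
E2 (Δl = 0,±2, l_i+l_f ≥ 2): not satisfied.

neither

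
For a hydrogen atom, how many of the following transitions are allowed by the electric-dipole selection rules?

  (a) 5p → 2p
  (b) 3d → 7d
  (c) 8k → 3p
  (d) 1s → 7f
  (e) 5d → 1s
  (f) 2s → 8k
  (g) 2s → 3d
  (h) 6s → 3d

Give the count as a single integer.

(a) forbidden — Δl = +0 (E1 requires Δl = ±1)
(b) forbidden — Δl = +0 (E1 requires Δl = ±1)
(c) forbidden — Δl = -6 (E1 requires Δl = ±1)
(d) forbidden — Δl = +3 (E1 requires Δl = ±1)
(e) forbidden — Δl = -2 (E1 requires Δl = ±1)
(f) forbidden — Δl = +7 (E1 requires Δl = ±1)
(g) forbidden — Δl = +2 (E1 requires Δl = ±1)
(h) forbidden — Δl = +2 (E1 requires Δl = ±1)
Total allowed: 0 of 8.

0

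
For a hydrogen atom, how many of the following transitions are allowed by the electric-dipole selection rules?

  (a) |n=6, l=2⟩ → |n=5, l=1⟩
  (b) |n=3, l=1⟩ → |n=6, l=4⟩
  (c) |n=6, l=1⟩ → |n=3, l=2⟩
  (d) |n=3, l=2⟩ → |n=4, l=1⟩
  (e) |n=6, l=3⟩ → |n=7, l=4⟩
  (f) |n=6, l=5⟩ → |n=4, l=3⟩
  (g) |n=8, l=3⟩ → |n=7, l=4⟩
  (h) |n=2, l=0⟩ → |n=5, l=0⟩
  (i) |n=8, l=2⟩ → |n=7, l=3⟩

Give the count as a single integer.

(a) allowed
(b) forbidden — Δl = +3 (E1 requires Δl = ±1)
(c) allowed
(d) allowed
(e) allowed
(f) forbidden — Δl = -2 (E1 requires Δl = ±1)
(g) allowed
(h) forbidden — Δl = +0 (E1 requires Δl = ±1)
(i) allowed
Total allowed: 6 of 9.

6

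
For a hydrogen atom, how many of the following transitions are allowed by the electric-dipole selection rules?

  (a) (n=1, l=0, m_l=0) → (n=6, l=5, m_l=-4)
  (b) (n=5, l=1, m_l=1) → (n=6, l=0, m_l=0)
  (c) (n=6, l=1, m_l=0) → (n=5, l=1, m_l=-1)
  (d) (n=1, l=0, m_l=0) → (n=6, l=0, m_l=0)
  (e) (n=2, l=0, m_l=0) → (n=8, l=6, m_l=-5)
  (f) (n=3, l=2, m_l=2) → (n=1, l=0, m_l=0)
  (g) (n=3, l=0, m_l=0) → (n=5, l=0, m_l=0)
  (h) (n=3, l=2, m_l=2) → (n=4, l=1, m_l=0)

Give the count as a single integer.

1

(a) forbidden — Δl = +5 (E1 requires Δl = ±1); Δm_l = -4 (E1 requires Δm_l = 0, ±1)
(b) allowed
(c) forbidden — Δl = +0 (E1 requires Δl = ±1)
(d) forbidden — Δl = +0 (E1 requires Δl = ±1)
(e) forbidden — Δl = +6 (E1 requires Δl = ±1); Δm_l = -5 (E1 requires Δm_l = 0, ±1)
(f) forbidden — Δl = -2 (E1 requires Δl = ±1); Δm_l = -2 (E1 requires Δm_l = 0, ±1)
(g) forbidden — Δl = +0 (E1 requires Δl = ±1)
(h) forbidden — Δm_l = -2 (E1 requires Δm_l = 0, ±1)
Total allowed: 1 of 8.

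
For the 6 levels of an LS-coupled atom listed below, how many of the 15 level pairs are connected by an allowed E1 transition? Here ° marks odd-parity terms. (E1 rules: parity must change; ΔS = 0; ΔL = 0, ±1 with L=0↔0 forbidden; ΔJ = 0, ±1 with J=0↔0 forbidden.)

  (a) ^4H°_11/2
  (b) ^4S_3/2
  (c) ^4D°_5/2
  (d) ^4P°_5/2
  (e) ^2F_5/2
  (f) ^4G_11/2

(a)–(b): forbidden (ΔL, ΔJ).
(a)–(c): forbidden (parity, ΔL, ΔJ).
(a)–(d): forbidden (parity, ΔL, ΔJ).
(a)–(e): forbidden (ΔS, ΔL, ΔJ).
(a)–(f): allowed.
(b)–(c): forbidden (ΔL).
(b)–(d): allowed.
(b)–(e): forbidden (parity, ΔS, ΔL).
(b)–(f): forbidden (parity, ΔL, ΔJ).
(c)–(d): forbidden (parity).
(c)–(e): forbidden (ΔS).
(c)–(f): forbidden (ΔL, ΔJ).
(d)–(e): forbidden (ΔS, ΔL).
(d)–(f): forbidden (ΔL, ΔJ).
(e)–(f): forbidden (parity, ΔS, ΔJ).
Allowed pairs: 2 of 15.

2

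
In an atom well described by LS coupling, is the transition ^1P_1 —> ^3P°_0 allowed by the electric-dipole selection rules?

Parity must change: even → odd — ok.
ΔS = 0: S: 0 → 1 — fails.
ΔL = 0, ±1 (not L=0↔0): L: 1 → 1, ΔL = +0 — ok.
ΔJ = 0, ±1 (not J=0↔0): J: 1 → 0, ΔJ = -1 — ok.
Rule(s) violated: ΔS.

forbidden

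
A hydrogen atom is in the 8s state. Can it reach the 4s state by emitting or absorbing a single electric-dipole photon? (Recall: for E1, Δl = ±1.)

forbidden

Δl = 0 − 0 = +0; the E1 rule Δl = ±1 is fails.
The transition is electric-dipole forbidden.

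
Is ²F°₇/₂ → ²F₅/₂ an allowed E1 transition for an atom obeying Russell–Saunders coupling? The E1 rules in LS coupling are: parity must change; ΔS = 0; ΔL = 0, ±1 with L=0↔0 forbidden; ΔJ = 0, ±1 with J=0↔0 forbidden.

allowed

Initial level: S=1/2, L=3, J=7/2, parity odd. Final level: S=1/2, L=3, J=5/2, parity even.
Parity must change: odd → even — passes.
ΔS = 0: S: 1/2 → 1/2 — passes.
ΔJ = 0, ±1 (not J=0↔0): J: 7/2 → 5/2, ΔJ = -1 — passes.
ΔL = 0, ±1 (not L=0↔0): L: 3 → 3, ΔL = +0 — passes.
All four E1 rules are satisfied.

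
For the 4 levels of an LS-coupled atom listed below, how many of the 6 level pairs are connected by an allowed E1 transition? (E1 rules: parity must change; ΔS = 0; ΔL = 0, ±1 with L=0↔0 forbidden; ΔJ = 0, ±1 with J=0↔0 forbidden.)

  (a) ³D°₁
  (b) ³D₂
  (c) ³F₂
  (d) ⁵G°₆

2

(a)–(b): allowed.
(a)–(c): allowed.
(a)–(d): forbidden (parity, ΔS, ΔL, ΔJ).
(b)–(c): forbidden (parity).
(b)–(d): forbidden (ΔS, ΔL, ΔJ).
(c)–(d): forbidden (ΔS, ΔJ).
Allowed pairs: 2 of 6.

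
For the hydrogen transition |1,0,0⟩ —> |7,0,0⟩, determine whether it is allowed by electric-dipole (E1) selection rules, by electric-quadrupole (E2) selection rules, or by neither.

Δl = 0 − 0 = +0; l_i + l_f = 0.
Δm_l = +0.
E1 (Δl = ±1, |Δm_l| ≤ 1): not satisfied.
E2 (Δl = 0,±2, l_i+l_f ≥ 2, |Δm_l| ≤ 2): not satisfied.

neither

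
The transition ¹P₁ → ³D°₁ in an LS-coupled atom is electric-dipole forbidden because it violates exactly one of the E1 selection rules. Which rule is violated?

Initial level: S=0, L=1, J=1, parity even. Final level: S=1, L=2, J=1, parity odd.
Parity must change: even → odd — ok.
ΔS = 0: S: 0 → 1 — fails.
ΔL = 0, ±1 (not L=0↔0): L: 1 → 2, ΔL = +1 — ok.
ΔJ = 0, ±1 (not J=0↔0): J: 1 → 1, ΔJ = +0 — ok.

the ΔS = 0 rule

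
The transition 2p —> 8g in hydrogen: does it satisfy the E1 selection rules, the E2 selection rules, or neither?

Δl = 4 − 1 = +3; l_i + l_f = 5.
E1 (Δl = ±1): not satisfied.
E2 (Δl = 0,±2, l_i+l_f ≥ 2): not satisfied.

neither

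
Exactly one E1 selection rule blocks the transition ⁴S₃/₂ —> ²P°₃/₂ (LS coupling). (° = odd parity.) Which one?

Reading off the term symbols: S 3/2→1/2, L 0→1, J 3/2→3/2, parity even→odd.
Parity must change: even → odd — ✓.
ΔS = 0: S: 3/2 → 1/2 — ✗.
ΔL = 0, ±1 (not L=0↔0): L: 0 → 1, ΔL = +1 — ✓.
ΔJ = 0, ±1 (not J=0↔0): J: 3/2 → 3/2, ΔJ = +0 — ✓.

the ΔS = 0 rule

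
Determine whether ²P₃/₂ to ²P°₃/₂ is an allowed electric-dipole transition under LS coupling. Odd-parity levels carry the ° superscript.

allowed

Initial level: S=1/2, L=1, J=3/2, parity even. Final level: S=1/2, L=1, J=3/2, parity odd.
Parity must change: even → odd — ✓.
ΔS = 0: S: 1/2 → 1/2 — ✓.
ΔL = 0, ±1 (not L=0↔0): L: 1 → 1, ΔL = +0 — ✓.
ΔJ = 0, ±1 (not J=0↔0): J: 3/2 → 3/2, ΔJ = +0 — ✓.
All four E1 rules are satisfied.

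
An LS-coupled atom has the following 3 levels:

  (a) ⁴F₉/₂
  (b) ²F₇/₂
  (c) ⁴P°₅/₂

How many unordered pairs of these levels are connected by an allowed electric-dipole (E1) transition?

(a)–(b): forbidden (parity, ΔS).
(a)–(c): forbidden (ΔL, ΔJ).
(b)–(c): forbidden (ΔS, ΔL).
Allowed pairs: 0 of 3.

0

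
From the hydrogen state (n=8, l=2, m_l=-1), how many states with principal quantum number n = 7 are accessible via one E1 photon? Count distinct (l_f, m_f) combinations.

5

E1 requires Δl = ±1, so l_f ∈ {1, 3}; with 0 ≤ l_f ≤ n_f−1 = 6, the allowed l_f values are {1, 3}.
For l_f = 1: m_f ∈ {m_i−1, m_i, m_i+1} ∩ [−1, 1] = {-1, 0} → 2 states.
For l_f = 3: m_f ∈ {m_i−1, m_i, m_i+1} ∩ [−3, 3] = {-2, -1, 0} → 3 states.
Total: 5.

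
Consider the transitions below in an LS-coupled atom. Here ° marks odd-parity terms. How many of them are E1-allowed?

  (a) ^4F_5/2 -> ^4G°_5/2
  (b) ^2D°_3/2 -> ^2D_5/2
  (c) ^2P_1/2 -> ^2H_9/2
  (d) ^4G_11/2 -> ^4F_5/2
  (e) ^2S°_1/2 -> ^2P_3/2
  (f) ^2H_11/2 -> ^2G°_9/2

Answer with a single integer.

(a) allowed
(b) allowed
(c) forbidden (parity, ΔL, ΔJ fail)
(d) forbidden (parity, ΔJ fail)
(e) allowed
(f) allowed
Total allowed: 4 of 6.

4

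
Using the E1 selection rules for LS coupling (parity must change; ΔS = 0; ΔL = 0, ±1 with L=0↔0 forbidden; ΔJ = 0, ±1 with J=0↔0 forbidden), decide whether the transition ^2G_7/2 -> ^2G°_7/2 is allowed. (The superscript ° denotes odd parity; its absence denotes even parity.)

Initial level: S=1/2, L=4, J=7/2, parity even. Final level: S=1/2, L=4, J=7/2, parity odd.
ΔJ = 0, ±1 (not J=0↔0): J: 7/2 → 7/2, ΔJ = +0 — satisfied.
ΔL = 0, ±1 (not L=0↔0): L: 4 → 4, ΔL = +0 — satisfied.
ΔS = 0: S: 1/2 → 1/2 — satisfied.
Parity must change: even → odd — satisfied.
All four E1 rules are satisfied.

allowed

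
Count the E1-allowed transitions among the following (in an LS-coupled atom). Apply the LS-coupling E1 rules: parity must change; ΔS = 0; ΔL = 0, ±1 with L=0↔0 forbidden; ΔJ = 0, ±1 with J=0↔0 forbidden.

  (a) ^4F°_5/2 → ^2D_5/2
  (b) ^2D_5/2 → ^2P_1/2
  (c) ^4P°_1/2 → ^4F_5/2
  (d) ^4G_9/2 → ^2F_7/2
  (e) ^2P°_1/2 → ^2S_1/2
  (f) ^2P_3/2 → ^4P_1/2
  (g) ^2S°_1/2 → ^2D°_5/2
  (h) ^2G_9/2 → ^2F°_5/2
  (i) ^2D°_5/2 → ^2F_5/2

(a) forbidden (ΔS fails)
(b) forbidden (parity, ΔJ fail)
(c) forbidden (ΔL, ΔJ fail)
(d) forbidden (parity, ΔS fail)
(e) allowed
(f) forbidden (parity, ΔS fail)
(g) forbidden (parity, ΔL, ΔJ fail)
(h) forbidden (ΔJ fails)
(i) allowed
Total allowed: 2 of 9.

2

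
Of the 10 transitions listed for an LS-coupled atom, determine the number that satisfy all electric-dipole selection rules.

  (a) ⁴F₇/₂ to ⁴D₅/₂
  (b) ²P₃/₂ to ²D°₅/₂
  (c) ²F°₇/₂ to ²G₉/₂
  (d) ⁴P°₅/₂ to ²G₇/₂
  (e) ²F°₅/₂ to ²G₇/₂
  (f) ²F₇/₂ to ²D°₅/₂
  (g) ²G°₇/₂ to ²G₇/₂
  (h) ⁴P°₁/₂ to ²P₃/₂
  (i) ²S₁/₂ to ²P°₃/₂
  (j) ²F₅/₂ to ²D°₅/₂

7

(a) forbidden (parity fails)
(b) allowed
(c) allowed
(d) forbidden (ΔS, ΔL fail)
(e) allowed
(f) allowed
(g) allowed
(h) forbidden (ΔS fails)
(i) allowed
(j) allowed
Total allowed: 7 of 10.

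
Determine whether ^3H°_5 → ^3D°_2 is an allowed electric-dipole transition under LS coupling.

Initial level: S=1, L=5, J=5, parity odd. Final level: S=1, L=2, J=2, parity odd.
ΔL = 0, ±1 (not L=0↔0): L: 5 → 2, ΔL = -3 — fails.
ΔJ = 0, ±1 (not J=0↔0): J: 5 → 2, ΔJ = -3 — fails.
ΔS = 0: S: 1 → 1 — passes.
Parity must change: odd → odd — fails.
Rule(s) violated: parity, ΔL, ΔJ.

forbidden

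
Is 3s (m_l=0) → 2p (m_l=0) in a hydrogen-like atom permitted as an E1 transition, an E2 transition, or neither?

E1

Δl = 1 − 0 = +1; l_i + l_f = 1.
Δm_l = +0.
E1 (Δl = ±1, |Δm_l| ≤ 1): satisfied.
E2 (Δl = 0,±2, l_i+l_f ≥ 2, |Δm_l| ≤ 2): not satisfied.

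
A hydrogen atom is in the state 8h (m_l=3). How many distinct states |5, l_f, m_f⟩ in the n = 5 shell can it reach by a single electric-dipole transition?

3

E1 requires Δl = ±1, so l_f ∈ {4, 6}; with 0 ≤ l_f ≤ n_f−1 = 4, the allowed l_f values are {4}.
For l_f = 4: m_f ∈ {m_i−1, m_i, m_i+1} ∩ [−4, 4] = {2, 3, 4} → 3 states.
Total: 3.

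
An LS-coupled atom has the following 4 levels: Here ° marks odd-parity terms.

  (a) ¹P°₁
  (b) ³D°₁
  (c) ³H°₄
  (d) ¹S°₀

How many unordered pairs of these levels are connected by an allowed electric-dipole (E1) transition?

0

(a)–(b): forbidden (parity, ΔS).
(a)–(c): forbidden (parity, ΔS, ΔL, ΔJ).
(a)–(d): forbidden (parity).
(b)–(c): forbidden (parity, ΔL, ΔJ).
(b)–(d): forbidden (parity, ΔS, ΔL).
(c)–(d): forbidden (parity, ΔS, ΔL, ΔJ).
Allowed pairs: 0 of 6.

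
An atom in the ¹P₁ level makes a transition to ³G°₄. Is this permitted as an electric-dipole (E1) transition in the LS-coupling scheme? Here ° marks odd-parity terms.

forbidden

Reading off the term symbols: S 0→1, L 1→4, J 1→4, parity even→odd.
Parity must change: even → odd — passes.
ΔS = 0: S: 0 → 1 — fails.
ΔL = 0, ±1 (not L=0↔0): L: 1 → 4, ΔL = +3 — fails.
ΔJ = 0, ±1 (not J=0↔0): J: 1 → 4, ΔJ = +3 — fails.
Rule(s) violated: ΔS, ΔL, ΔJ.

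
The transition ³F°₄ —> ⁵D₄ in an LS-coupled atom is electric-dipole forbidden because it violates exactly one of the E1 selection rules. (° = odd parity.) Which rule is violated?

Parity must change: odd → even — passes.
ΔS = 0: S: 1 → 2 — fails.
ΔL = 0, ±1 (not L=0↔0): L: 3 → 2, ΔL = -1 — passes.
ΔJ = 0, ±1 (not J=0↔0): J: 4 → 4, ΔJ = +0 — passes.

the ΔS = 0 rule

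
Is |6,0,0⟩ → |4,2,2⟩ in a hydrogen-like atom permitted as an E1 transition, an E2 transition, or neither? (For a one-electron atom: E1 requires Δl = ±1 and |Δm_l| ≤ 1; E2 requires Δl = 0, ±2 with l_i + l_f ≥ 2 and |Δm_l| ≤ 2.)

Δl = 2 − 0 = +2; l_i + l_f = 2.
Δm_l = +2.
E1 (Δl = ±1, |Δm_l| ≤ 1): not satisfied.
E2 (Δl = 0,±2, l_i+l_f ≥ 2, |Δm_l| ≤ 2): satisfied.

E2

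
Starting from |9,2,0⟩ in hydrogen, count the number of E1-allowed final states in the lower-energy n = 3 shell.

3

E1 requires Δl = ±1, so l_f ∈ {1, 3}; with 0 ≤ l_f ≤ n_f−1 = 2, the allowed l_f values are {1}.
For l_f = 1: m_f ∈ {m_i−1, m_i, m_i+1} ∩ [−1, 1] = {-1, 0, 1} → 3 states.
Total: 3.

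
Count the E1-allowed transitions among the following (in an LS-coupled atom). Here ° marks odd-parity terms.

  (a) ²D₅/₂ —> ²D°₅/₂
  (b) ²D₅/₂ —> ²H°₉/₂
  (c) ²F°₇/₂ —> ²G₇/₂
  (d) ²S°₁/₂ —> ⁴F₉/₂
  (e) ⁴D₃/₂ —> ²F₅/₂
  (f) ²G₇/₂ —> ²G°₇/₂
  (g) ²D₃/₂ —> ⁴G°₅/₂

(a) allowed
(b) forbidden (ΔL, ΔJ fail)
(c) allowed
(d) forbidden (ΔS, ΔL, ΔJ fail)
(e) forbidden (parity, ΔS fail)
(f) allowed
(g) forbidden (ΔS, ΔL fail)
Total allowed: 3 of 7.

3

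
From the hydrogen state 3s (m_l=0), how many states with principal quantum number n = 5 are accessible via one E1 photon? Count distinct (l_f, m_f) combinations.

E1 requires Δl = ±1, so l_f ∈ {-1, 1}; with 0 ≤ l_f ≤ n_f−1 = 4, the allowed l_f values are {1}.
For l_f = 1: m_f ∈ {m_i−1, m_i, m_i+1} ∩ [−1, 1] = {-1, 0, 1} → 3 states.
Total: 3.

3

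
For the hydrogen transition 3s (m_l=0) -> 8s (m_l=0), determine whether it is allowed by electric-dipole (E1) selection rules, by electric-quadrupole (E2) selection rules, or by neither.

Δl = 0 − 0 = +0; l_i + l_f = 0.
Δm_l = +0.
E1 (Δl = ±1, |Δm_l| ≤ 1): not satisfied.
E2 (Δl = 0,±2, l_i+l_f ≥ 2, |Δm_l| ≤ 2): not satisfied.

neither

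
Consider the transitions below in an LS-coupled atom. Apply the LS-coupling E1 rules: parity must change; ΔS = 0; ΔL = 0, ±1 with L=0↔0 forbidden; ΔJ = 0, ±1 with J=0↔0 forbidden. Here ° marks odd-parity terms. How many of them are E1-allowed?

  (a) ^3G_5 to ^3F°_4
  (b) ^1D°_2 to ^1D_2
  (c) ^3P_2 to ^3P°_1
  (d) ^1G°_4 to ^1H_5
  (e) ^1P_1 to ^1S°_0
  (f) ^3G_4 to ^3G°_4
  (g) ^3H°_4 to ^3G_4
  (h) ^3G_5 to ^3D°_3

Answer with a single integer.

7

(a) allowed
(b) allowed
(c) allowed
(d) allowed
(e) allowed
(f) allowed
(g) allowed
(h) forbidden (ΔL, ΔJ fail)
Total allowed: 7 of 8.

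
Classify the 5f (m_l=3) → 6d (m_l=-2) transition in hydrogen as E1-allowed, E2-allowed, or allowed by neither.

Δl = 2 − 3 = -1; l_i + l_f = 5.
Δm_l = -5.
E1 (Δl = ±1, |Δm_l| ≤ 1): not satisfied.
E2 (Δl = 0,±2, l_i+l_f ≥ 2, |Δm_l| ≤ 2): not satisfied.

neither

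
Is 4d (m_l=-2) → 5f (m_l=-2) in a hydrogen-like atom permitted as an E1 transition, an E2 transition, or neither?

E1

Δl = 3 − 2 = +1; l_i + l_f = 5.
Δm_l = +0.
E1 (Δl = ±1, |Δm_l| ≤ 1): satisfied.
E2 (Δl = 0,±2, l_i+l_f ≥ 2, |Δm_l| ≤ 2): not satisfied.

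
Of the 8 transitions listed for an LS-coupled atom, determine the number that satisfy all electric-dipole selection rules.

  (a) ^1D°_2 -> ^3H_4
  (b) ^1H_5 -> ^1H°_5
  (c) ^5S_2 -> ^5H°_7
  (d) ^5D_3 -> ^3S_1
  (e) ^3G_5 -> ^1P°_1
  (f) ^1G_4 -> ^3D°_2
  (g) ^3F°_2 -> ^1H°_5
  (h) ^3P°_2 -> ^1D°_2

(a) forbidden (ΔS, ΔL, ΔJ fail)
(b) allowed
(c) forbidden (ΔL, ΔJ fail)
(d) forbidden (parity, ΔS, ΔL, ΔJ fail)
(e) forbidden (ΔS, ΔL, ΔJ fail)
(f) forbidden (ΔS, ΔL, ΔJ fail)
(g) forbidden (parity, ΔS, ΔL, ΔJ fail)
(h) forbidden (parity, ΔS fail)
Total allowed: 1 of 8.

1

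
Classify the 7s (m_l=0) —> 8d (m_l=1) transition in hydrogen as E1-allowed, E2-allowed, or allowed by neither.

Δl = 2 − 0 = +2; l_i + l_f = 2.
Δm_l = +1.
E1 (Δl = ±1, |Δm_l| ≤ 1): not satisfied.
E2 (Δl = 0,±2, l_i+l_f ≥ 2, |Δm_l| ≤ 2): satisfied.

E2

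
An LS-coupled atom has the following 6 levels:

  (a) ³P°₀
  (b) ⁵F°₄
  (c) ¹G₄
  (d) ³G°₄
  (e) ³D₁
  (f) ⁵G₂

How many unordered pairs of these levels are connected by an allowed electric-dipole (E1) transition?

(a)–(b): forbidden (parity, ΔS, ΔL, ΔJ).
(a)–(c): forbidden (ΔS, ΔL, ΔJ).
(a)–(d): forbidden (parity, ΔL, ΔJ).
(a)–(e): allowed.
(a)–(f): forbidden (ΔS, ΔL, ΔJ).
(b)–(c): forbidden (ΔS).
(b)–(d): forbidden (parity, ΔS).
(b)–(e): forbidden (ΔS, ΔJ).
(b)–(f): forbidden (ΔJ).
(c)–(d): forbidden (ΔS).
(c)–(e): forbidden (parity, ΔS, ΔL, ΔJ).
(c)–(f): forbidden (parity, ΔS, ΔJ).
(d)–(e): forbidden (ΔL, ΔJ).
(d)–(f): forbidden (ΔS, ΔJ).
(e)–(f): forbidden (parity, ΔS, ΔL).
Allowed pairs: 1 of 15.

1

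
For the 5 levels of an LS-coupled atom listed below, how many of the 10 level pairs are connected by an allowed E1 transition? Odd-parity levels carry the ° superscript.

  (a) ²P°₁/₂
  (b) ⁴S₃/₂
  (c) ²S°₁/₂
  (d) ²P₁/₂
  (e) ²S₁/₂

(a)–(b): forbidden (ΔS).
(a)–(c): forbidden (parity).
(a)–(d): allowed.
(a)–(e): allowed.
(b)–(c): forbidden (ΔS, ΔL).
(b)–(d): forbidden (parity, ΔS).
(b)–(e): forbidden (parity, ΔS, ΔL).
(c)–(d): allowed.
(c)–(e): forbidden (ΔL).
(d)–(e): forbidden (parity).
Allowed pairs: 3 of 10.

3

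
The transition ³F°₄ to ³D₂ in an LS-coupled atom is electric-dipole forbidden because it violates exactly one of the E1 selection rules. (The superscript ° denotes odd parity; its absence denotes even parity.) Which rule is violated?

Initial level: S=1, L=3, J=4, parity odd. Final level: S=1, L=2, J=2, parity even.
Parity must change: odd → even — passes.
ΔS = 0: S: 1 → 1 — passes.
ΔL = 0, ±1 (not L=0↔0): L: 3 → 2, ΔL = -1 — passes.
ΔJ = 0, ±1 (not J=0↔0): J: 4 → 2, ΔJ = -2 — fails.

the ΔJ = 0, ±1 rule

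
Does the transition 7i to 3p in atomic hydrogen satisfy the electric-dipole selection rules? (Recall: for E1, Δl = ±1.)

Δl = 1 − 6 = -5; the E1 rule Δl = ±1 is fails.
The transition is electric-dipole forbidden.

forbidden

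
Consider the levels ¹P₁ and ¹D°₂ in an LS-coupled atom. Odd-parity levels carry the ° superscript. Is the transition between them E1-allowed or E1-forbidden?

allowed

Parity must change: even → odd — ok.
ΔS = 0: S: 0 → 0 — ok.
ΔL = 0, ±1 (not L=0↔0): L: 1 → 2, ΔL = +1 — ok.
ΔJ = 0, ±1 (not J=0↔0): J: 1 → 2, ΔJ = +1 — ok.
All four E1 rules are satisfied.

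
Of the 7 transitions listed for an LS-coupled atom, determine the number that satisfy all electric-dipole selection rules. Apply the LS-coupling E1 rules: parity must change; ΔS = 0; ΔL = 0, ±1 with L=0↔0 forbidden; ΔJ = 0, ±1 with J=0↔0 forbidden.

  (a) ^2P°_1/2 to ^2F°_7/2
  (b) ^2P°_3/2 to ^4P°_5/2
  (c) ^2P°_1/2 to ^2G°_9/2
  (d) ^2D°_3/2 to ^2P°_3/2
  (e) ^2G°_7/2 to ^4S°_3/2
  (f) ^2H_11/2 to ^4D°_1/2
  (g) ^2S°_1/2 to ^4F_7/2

0

(a) forbidden (parity, ΔL, ΔJ fail)
(b) forbidden (parity, ΔS fail)
(c) forbidden (parity, ΔL, ΔJ fail)
(d) forbidden (parity fails)
(e) forbidden (parity, ΔS, ΔL, ΔJ fail)
(f) forbidden (ΔS, ΔL, ΔJ fail)
(g) forbidden (ΔS, ΔL, ΔJ fail)
Total allowed: 0 of 7.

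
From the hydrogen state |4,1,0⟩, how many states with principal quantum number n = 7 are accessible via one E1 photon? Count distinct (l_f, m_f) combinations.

4

E1 requires Δl = ±1, so l_f ∈ {0, 2}; with 0 ≤ l_f ≤ n_f−1 = 6, the allowed l_f values are {0, 2}.
For l_f = 0: m_f ∈ {m_i−1, m_i, m_i+1} ∩ [−0, 0] = {0} → 1 state.
For l_f = 2: m_f ∈ {m_i−1, m_i, m_i+1} ∩ [−2, 2] = {-1, 0, 1} → 3 states.
Total: 4.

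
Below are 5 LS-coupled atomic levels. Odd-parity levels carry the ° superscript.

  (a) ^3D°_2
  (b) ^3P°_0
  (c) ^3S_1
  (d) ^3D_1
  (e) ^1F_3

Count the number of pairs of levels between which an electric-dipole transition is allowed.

3

(a)–(b): forbidden (parity, ΔJ).
(a)–(c): forbidden (ΔL).
(a)–(d): allowed.
(a)–(e): forbidden (ΔS).
(b)–(c): allowed.
(b)–(d): allowed.
(b)–(e): forbidden (ΔS, ΔL, ΔJ).
(c)–(d): forbidden (parity, ΔL).
(c)–(e): forbidden (parity, ΔS, ΔL, ΔJ).
(d)–(e): forbidden (parity, ΔS, ΔJ).
Allowed pairs: 3 of 10.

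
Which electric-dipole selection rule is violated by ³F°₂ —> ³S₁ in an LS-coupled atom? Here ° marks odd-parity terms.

the ΔL = 0, ±1 rule

Parity must change: odd → even — satisfied.
ΔS = 0: S: 1 → 1 — satisfied.
ΔJ = 0, ±1 (not J=0↔0): J: 2 → 1, ΔJ = -1 — satisfied.
ΔL = 0, ±1 (not L=0↔0): L: 3 → 0, ΔL = -3 — violated.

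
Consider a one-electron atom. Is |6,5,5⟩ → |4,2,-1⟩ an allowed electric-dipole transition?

forbidden

Δl = 2 − 5 = -3; the E1 rule Δl = ±1 is violated.
m_l: 5 → -1 (Δm_l = -6). |Δm_l| ≤ 1 violated.
The transition is electric-dipole forbidden.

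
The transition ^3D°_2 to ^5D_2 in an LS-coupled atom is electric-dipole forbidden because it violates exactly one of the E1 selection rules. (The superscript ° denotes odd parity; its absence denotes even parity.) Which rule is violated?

the ΔS = 0 rule

Initial level: S=1, L=2, J=2, parity odd. Final level: S=2, L=2, J=2, parity even.
ΔL = 0, ±1 (not L=0↔0): L: 2 → 2, ΔL = +0 — ok.
ΔJ = 0, ±1 (not J=0↔0): J: 2 → 2, ΔJ = +0 — ok.
Parity must change: odd → even — ok.
ΔS = 0: S: 1 → 2 — fails.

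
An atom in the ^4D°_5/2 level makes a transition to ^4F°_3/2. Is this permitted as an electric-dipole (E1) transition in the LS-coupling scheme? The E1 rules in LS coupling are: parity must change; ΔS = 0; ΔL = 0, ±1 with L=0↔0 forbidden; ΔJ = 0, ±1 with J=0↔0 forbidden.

forbidden

Initial level: S=3/2, L=2, J=5/2, parity odd. Final level: S=3/2, L=3, J=3/2, parity odd.
Parity must change: odd → odd — fails.
ΔS = 0: S: 3/2 → 3/2 — ok.
ΔL = 0, ±1 (not L=0↔0): L: 2 → 3, ΔL = +1 — ok.
ΔJ = 0, ±1 (not J=0↔0): J: 5/2 → 3/2, ΔJ = -1 — ok.
Rule(s) violated: parity.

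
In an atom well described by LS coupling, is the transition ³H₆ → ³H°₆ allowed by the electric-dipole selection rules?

Parity must change: even → odd — satisfied.
ΔS = 0: S: 1 → 1 — satisfied.
ΔL = 0, ±1 (not L=0↔0): L: 5 → 5, ΔL = +0 — satisfied.
ΔJ = 0, ±1 (not J=0↔0): J: 6 → 6, ΔJ = +0 — satisfied.
All four E1 rules are satisfied.

allowed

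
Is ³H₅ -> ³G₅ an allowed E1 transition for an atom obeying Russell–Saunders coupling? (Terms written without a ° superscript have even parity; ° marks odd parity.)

Initial level: S=1, L=5, J=5, parity even. Final level: S=1, L=4, J=5, parity even.
ΔL = 0, ±1 (not L=0↔0): L: 5 → 4, ΔL = -1 — ✓.
ΔJ = 0, ±1 (not J=0↔0): J: 5 → 5, ΔJ = +0 — ✓.
Parity must change: even → even — ✗.
ΔS = 0: S: 1 → 1 — ✓.
Rule(s) violated: parity.

forbidden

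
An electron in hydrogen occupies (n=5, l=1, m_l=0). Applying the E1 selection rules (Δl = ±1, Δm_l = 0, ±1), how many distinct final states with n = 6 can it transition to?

E1 requires Δl = ±1, so l_f ∈ {0, 2}; with 0 ≤ l_f ≤ n_f−1 = 5, the allowed l_f values are {0, 2}.
For l_f = 0: m_f ∈ {m_i−1, m_i, m_i+1} ∩ [−0, 0] = {0} → 1 state.
For l_f = 2: m_f ∈ {m_i−1, m_i, m_i+1} ∩ [−2, 2] = {-1, 0, 1} → 3 states.
Total: 4.

4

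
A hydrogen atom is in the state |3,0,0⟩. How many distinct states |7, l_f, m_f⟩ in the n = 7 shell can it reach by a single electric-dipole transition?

E1 requires Δl = ±1, so l_f ∈ {-1, 1}; with 0 ≤ l_f ≤ n_f−1 = 6, the allowed l_f values are {1}.
For l_f = 1: m_f ∈ {m_i−1, m_i, m_i+1} ∩ [−1, 1] = {-1, 0, 1} → 3 states.
Total: 3.

3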